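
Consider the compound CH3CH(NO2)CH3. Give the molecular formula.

Atom tally by fragment:
  CH3 → C:1 H:3
  CH(NO2) → C:1 H:1 N:1 O:2
  CH3 → C:1 H:3
Element totals:
  C: 3
  H: 7
  N: 1
  O: 2

C3H7NO2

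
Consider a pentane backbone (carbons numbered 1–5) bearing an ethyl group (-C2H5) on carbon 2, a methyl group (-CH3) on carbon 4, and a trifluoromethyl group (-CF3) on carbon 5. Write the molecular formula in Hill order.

C9H17F3

Atom tally by fragment:
  CH3 → C:1 H:3
  CH(C2H5) → C:3 H:6
  CH2 → C:1 H:2
  CH(CH3) → C:2 H:4
  CH2CF3 → C:2 H:2 F:3
Element totals:
  C: 9
  H: 17
  F: 3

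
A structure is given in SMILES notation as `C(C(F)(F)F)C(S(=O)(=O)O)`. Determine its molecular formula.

C3H5F3O3S

Atom tally by fragment:
  F3CCH2 → C:2 H:2 F:3
  CH2SO3H → C:1 H:3 S:1 O:3
Element totals:
  C: 3
  H: 5
  F: 3
  O: 3
  S: 1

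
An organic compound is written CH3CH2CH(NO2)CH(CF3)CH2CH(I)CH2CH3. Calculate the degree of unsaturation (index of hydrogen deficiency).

1

Atom tally by fragment:
  CH3 → C:1 H:3
  CH2 → C:1 H:2
  CH(NO2) → C:1 H:1 N:1 O:2
  CH(CF3) → C:2 H:1 F:3
  CH2 → C:1 H:2
  CH(I) → C:1 H:1 I:1
  CH2 → C:1 H:2
  CH3 → C:1 H:3
Element totals:
  C: 9
  H: 15
  F: 3
  I: 1
  N: 1
  O: 2
Molecular formula: C9H15F3INO2.
DoU = (2C + 2 + N − H − X) / 2 = (2·9 + 2 + 1 − 15 − 4) / 2 = 1.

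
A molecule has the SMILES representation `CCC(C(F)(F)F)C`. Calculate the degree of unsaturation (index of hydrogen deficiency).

0

Atom tally by fragment:
  CH3 → C:1 H:3
  CH2 → C:1 H:2
  CH(CF3) → C:2 H:1 F:3
  CH3 → C:1 H:3
Element totals:
  C: 5
  H: 9
  F: 3
Molecular formula: C5H9F3.
DoU = (2C + 2 + N − H − X) / 2 = (2·5 + 2 + 0 − 9 − 3) / 2 = 0.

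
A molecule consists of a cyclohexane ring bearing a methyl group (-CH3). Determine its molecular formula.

Atom tally by fragment:
  cyclohexane ring core → C:6 H:12
  (− 1 ring H displaced by substituents)
  + CH3 → C:1 H:3
Element totals:
  C: 7
  H: 14

C7H14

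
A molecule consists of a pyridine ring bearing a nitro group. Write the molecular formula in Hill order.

C5H4N2O2

Atom tally by fragment:
  pyridine ring core → C:5 H:5 N:1
  (− 1 ring H displaced by substituents)
  + NO2 → N:1 O:2
Element totals:
  C: 5
  H: 4
  N: 2
  O: 2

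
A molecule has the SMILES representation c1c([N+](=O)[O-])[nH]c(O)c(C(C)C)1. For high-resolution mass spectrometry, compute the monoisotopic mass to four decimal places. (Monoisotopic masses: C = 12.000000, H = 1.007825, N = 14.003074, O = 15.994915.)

170.0691

Atom tally by fragment:
  pyrrole ring core → C:4 H:5 N:1
  (− 3 ring H displaced by substituents)
  + NO2 → N:1 O:2
  + OH → O:1 H:1
  + CH(CH3)2 → C:3 H:7
Element totals:
  C: 7
  H: 10
  N: 2
  O: 3
Molecular formula: C7H10N2O3.
  M = 7(12.0) + 10(1.007825) + 2(14.003074) + 3(15.994915)
    = 84.000000 + 10.078250 + 28.006148 + 47.984745 = 170.069143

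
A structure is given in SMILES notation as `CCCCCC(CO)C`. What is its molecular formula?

C8H18O

Atom tally by fragment:
  CH3 → C:1 H:3
  CH2 → C:1 H:2
  CH2 → C:1 H:2
  CH2 → C:1 H:2
  CH2 → C:1 H:2
  CH(CH2OH) → C:2 H:4 O:1
  CH3 → C:1 H:3
Element totals:
  C: 8
  H: 18
  O: 1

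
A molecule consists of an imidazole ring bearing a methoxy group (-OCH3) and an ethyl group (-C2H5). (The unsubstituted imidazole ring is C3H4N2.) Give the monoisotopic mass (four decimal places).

Atom tally by fragment:
  imidazole ring core → C:3 H:4 N:2
  (− 2 ring H displaced by substituents)
  + OCH3 → C:1 H:3 O:1
  + C2H5 → C:2 H:5
Element totals:
  C: 6
  H: 10
  N: 2
  O: 1
Molecular formula: C6H10N2O.
  M = 6(12.0) + 10(1.007825) + 2(14.003074) + 15.994915
    = 72.000000 + 10.078250 + 28.006148 + 15.994915 = 126.079313

126.0793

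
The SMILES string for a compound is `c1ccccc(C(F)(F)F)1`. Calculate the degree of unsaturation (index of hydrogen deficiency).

Atom tally by fragment:
  benzene ring core → C:6 H:6
  (− 1 ring H displaced by substituents)
  + CF3 → C:1 F:3
Element totals:
  C: 7
  H: 5
  F: 3
Molecular formula: C7H5F3.
DoU = (2C + 2 + N − H − X) / 2 = (2·7 + 2 + 0 − 5 − 3) / 2 = 4.

4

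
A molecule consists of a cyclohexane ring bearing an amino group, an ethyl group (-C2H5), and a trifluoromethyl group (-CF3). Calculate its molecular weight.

Atom tally by fragment:
  cyclohexane ring core → C:6 H:12
  (− 3 ring H displaced by substituents)
  + NH2 → N:1 H:2
  + C2H5 → C:2 H:5
  + CF3 → C:1 F:3
Element totals:
  C: 9
  H: 16
  F: 3
  N: 1
Molecular formula: C9H16F3N.
  M = 9(12.011) + 16(1.008) + 3(18.998) + 14.007
    = 108.099 + 16.128 + 56.994 + 14.007 = 195.228

195.23 g/mol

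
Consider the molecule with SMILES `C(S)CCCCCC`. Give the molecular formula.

C7H16S

Atom tally by fragment:
  HSCH2 → C:1 H:3 S:1
  CH2 → C:1 H:2
  CH2 → C:1 H:2
  CH2 → C:1 H:2
  CH2 → C:1 H:2
  CH2 → C:1 H:2
  CH3 → C:1 H:3
Element totals:
  C: 7
  H: 16
  S: 1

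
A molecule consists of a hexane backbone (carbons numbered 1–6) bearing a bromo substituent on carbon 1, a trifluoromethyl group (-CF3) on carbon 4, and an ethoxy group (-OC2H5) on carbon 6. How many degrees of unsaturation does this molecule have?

0

Atom tally by fragment:
  BrCH2 → C:1 H:2 Br:1
  CH2 → C:1 H:2
  CH2 → C:1 H:2
  CH(CF3) → C:2 H:1 F:3
  CH2 → C:1 H:2
  CH2OC2H5 → C:3 H:7 O:1
Element totals:
  C: 9
  H: 16
  Br: 1
  F: 3
  O: 1
Molecular formula: C9H16BrF3O.
DoU = (2C + 2 + N − H − X) / 2 = (2·9 + 2 + 0 − 16 − 4) / 2 = 0.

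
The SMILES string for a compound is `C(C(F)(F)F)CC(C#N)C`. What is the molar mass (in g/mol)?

Atom tally by fragment:
  F3CCH2 → C:2 H:2 F:3
  CH2 → C:1 H:2
  CH(CN) → C:2 H:1 N:1
  CH3 → C:1 H:3
Element totals:
  C: 6
  H: 8
  F: 3
  N: 1
Molecular formula: C6H8F3N.
  M = 6(12.011) + 8(1.008) + 3(18.998) + 14.007
    = 72.066 + 8.064 + 56.994 + 14.007 = 151.131

151.13 g/mol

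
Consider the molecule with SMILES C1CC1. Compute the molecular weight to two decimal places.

42.08 g/mol

Atom tally by fragment:
  cyclopropane ring core → C:3 H:6
Element totals:
  C: 3
  H: 6
Molecular formula: C3H6.
  M = 3(12.011) + 6(1.008)
    = 36.033 + 6.048 = 42.081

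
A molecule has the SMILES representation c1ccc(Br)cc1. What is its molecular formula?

Atom tally by fragment:
  benzene ring core → C:6 H:6
  (− 1 ring H displaced by substituents)
  + Br → Br:1
Element totals:
  C: 6
  H: 5
  Br: 1

C6H5Br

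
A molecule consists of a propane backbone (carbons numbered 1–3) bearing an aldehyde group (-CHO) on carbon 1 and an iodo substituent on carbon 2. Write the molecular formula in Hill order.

C4H7IO

Atom tally by fragment:
  OHCCH2 → C:2 H:3 O:1
  CH(I) → C:1 H:1 I:1
  CH3 → C:1 H:3
Element totals:
  C: 4
  H: 7
  I: 1
  O: 1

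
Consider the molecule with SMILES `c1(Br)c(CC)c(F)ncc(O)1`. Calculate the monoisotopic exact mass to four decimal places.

Atom tally by fragment:
  pyridine ring core → C:5 H:5 N:1
  (− 4 ring H displaced by substituents)
  + Br → Br:1
  + C2H5 → C:2 H:5
  + F → F:1
  + OH → O:1 H:1
Element totals:
  C: 7
  H: 7
  Br: 1
  F: 1
  N: 1
  O: 1
Molecular formula: C7H7BrFNO.
  M = 7(12.0) + 7(1.007825) + 78.918338 + 18.998403 + 14.003074 + 15.994915
    = 84.000000 + 7.054775 + 78.918338 + 18.998403 + 14.003074 + 15.994915 = 218.969505

218.9695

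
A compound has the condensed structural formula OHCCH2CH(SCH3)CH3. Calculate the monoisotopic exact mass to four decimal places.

118.0452

Element totals:
  C: 5
  H: 10
  O: 1
  S: 1
Molecular formula: C5H10OS.
  M = 5(12.0) + 10(1.007825) + 15.994915 + 31.972071
    = 60.000000 + 10.078250 + 15.994915 + 31.972071 = 118.045236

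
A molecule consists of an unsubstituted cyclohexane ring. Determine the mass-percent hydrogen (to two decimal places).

14.37%

Atom tally by fragment:
  cyclohexane ring core → C:6 H:12
Element totals:
  C: 6
  H: 12
Molecular formula: C6H12.
Molar mass = 84.162 g/mol.
Mass from H: 12 × 1.008 = 12.096 g/mol.
%H = 12.096 / 84.162 × 100 = 14.37%.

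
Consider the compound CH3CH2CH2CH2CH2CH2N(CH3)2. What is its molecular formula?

Atom tally by fragment:
  CH3 → C:1 H:3
  CH2 → C:1 H:2
  CH2 → C:1 H:2
  CH2 → C:1 H:2
  CH2 → C:1 H:2
  CH2N(CH3)2 → C:3 H:8 N:1
Element totals:
  C: 8
  H: 19
  N: 1

C8H19N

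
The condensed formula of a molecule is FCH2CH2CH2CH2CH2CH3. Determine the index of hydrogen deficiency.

0

Element totals:
  C: 6
  H: 13
  F: 1
Molecular formula: C6H13F.
DoU = (2C + 2 + N − H − X) / 2 = (2·6 + 2 + 0 − 13 − 1) / 2 = 0.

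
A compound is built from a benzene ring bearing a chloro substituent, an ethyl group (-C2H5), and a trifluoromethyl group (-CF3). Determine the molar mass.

Atom tally by fragment:
  benzene ring core → C:6 H:6
  (− 3 ring H displaced by substituents)
  + Cl → Cl:1
  + C2H5 → C:2 H:5
  + CF3 → C:1 F:3
Element totals:
  C: 9
  H: 8
  Cl: 1
  F: 3
Molecular formula: C9H8ClF3.
  M = 9(12.011) + 8(1.008) + 35.45 + 3(18.998)
    = 108.099 + 8.064 + 35.450 + 56.994 = 208.607

208.61 g/mol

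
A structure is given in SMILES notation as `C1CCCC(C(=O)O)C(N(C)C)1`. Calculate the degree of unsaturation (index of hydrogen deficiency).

2

Atom tally by fragment:
  cyclohexane ring core → C:6 H:12
  (− 2 ring H displaced by substituents)
  + COOH → C:1 H:1 O:2
  + N(CH3)2 → N:1 C:2 H:6
Element totals:
  C: 9
  H: 17
  N: 1
  O: 2
Molecular formula: C9H17NO2.
DoU = (2C + 2 + N − H − X) / 2 = (2·9 + 2 + 1 − 17 − 0) / 2 = 2.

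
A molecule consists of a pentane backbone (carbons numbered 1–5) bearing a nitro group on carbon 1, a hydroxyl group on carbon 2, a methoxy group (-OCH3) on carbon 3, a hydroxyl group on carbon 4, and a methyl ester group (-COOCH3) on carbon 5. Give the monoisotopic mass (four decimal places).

237.0849

Atom tally by fragment:
  O2NCH2 → C:1 H:2 N:1 O:2
  CH(OH) → C:1 H:2 O:1
  CH(OCH3) → C:2 H:4 O:1
  CH(OH) → C:1 H:2 O:1
  CH2COOCH3 → C:3 H:5 O:2
Element totals:
  C: 8
  H: 15
  N: 1
  O: 7
Molecular formula: C8H15NO7.
  M = 8(12.0) + 15(1.007825) + 14.003074 + 7(15.994915)
    = 96.000000 + 15.117375 + 14.003074 + 111.964405 = 237.084854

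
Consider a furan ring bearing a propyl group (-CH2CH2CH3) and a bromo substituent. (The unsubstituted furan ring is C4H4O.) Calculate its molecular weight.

Atom tally by fragment:
  furan ring core → C:4 H:4 O:1
  (− 2 ring H displaced by substituents)
  + CH2CH2CH3 → C:3 H:7
  + Br → Br:1
Element totals:
  C: 7
  H: 9
  Br: 1
  O: 1
Molecular formula: C7H9BrO.
  M = 7(12.011) + 9(1.008) + 79.904 + 15.999
    = 84.077 + 9.072 + 79.904 + 15.999 = 189.052

189.05 g/mol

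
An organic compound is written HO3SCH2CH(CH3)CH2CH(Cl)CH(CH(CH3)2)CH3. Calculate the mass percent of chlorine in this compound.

13.81%

Atom tally by fragment:
  HO3SCH2 → C:1 H:3 S:1 O:3
  CH(CH3) → C:2 H:4
  CH2 → C:1 H:2
  CH(Cl) → C:1 H:1 Cl:1
  CH(CH(CH3)2) → C:4 H:8
  CH3 → C:1 H:3
Element totals:
  C: 10
  H: 21
  Cl: 1
  O: 3
  S: 1
Molecular formula: C10H21ClO3S.
Molar mass = 256.785 g/mol.
Mass from Cl: 1 × 35.45 = 35.450 g/mol.
%Cl = 35.450 / 256.785 × 100 = 13.81%.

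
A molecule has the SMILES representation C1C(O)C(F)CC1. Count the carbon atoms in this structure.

Atom tally by fragment:
  cyclopentane ring core → C:5 H:10
  (− 2 ring H displaced by substituents)
  + OH → O:1 H:1
  + F → F:1
Element totals:
  C: 5
  H: 9
  F: 1
  O: 1

5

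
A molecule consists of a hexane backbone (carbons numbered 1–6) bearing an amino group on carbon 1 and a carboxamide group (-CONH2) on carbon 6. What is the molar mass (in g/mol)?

Atom tally by fragment:
  H2NCH2 → C:1 H:4 N:1
  CH2 → C:1 H:2
  CH2 → C:1 H:2
  CH2 → C:1 H:2
  CH2 → C:1 H:2
  CH2CONH2 → C:2 H:4 O:1 N:1
Element totals:
  C: 7
  H: 16
  N: 2
  O: 1
Molecular formula: C7H16N2O.
  M = 7(12.011) + 16(1.008) + 2(14.007) + 15.999
    = 84.077 + 16.128 + 28.014 + 15.999 = 144.218

144.22 g/mol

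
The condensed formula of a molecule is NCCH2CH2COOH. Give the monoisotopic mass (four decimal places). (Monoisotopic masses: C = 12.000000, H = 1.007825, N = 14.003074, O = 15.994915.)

99.0320

Element totals:
  C: 4
  H: 5
  N: 1
  O: 2
Molecular formula: C4H5NO2.
  M = 4(12.0) + 5(1.007825) + 14.003074 + 2(15.994915)
    = 48.000000 + 5.039125 + 14.003074 + 31.989830 = 99.032029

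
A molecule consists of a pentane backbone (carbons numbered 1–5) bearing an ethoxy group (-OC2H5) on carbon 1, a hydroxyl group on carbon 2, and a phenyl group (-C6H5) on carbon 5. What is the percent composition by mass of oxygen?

15.36%

Atom tally by fragment:
  C2H5OCH2 → C:3 H:7 O:1
  CH(OH) → C:1 H:2 O:1
  CH2 → C:1 H:2
  CH2 → C:1 H:2
  CH2C6H5 → C:7 H:7
Element totals:
  C: 13
  H: 20
  O: 2
Molecular formula: C13H20O2.
Molar mass = 208.301 g/mol.
Mass from O: 2 × 15.999 = 31.998 g/mol.
%O = 31.998 / 208.301 × 100 = 15.36%.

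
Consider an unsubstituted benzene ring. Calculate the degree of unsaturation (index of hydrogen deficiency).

4

Atom tally by fragment:
  benzene ring core → C:6 H:6
Element totals:
  C: 6
  H: 6
Molecular formula: C6H6.
DoU = (2C + 2 + N − H − X) / 2 = (2·6 + 2 + 0 − 6 − 0) / 2 = 4.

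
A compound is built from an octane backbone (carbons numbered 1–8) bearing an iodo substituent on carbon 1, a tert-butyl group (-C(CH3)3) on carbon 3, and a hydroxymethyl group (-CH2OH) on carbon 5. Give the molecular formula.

C13H27IO

Atom tally by fragment:
  ICH2 → C:1 H:2 I:1
  CH2 → C:1 H:2
  CH(C(CH3)3) → C:5 H:10
  CH2 → C:1 H:2
  CH(CH2OH) → C:2 H:4 O:1
  CH2 → C:1 H:2
  CH2 → C:1 H:2
  CH3 → C:1 H:3
Element totals:
  C: 13
  H: 27
  I: 1
  O: 1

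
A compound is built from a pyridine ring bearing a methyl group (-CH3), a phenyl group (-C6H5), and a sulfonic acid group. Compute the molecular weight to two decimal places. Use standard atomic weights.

Atom tally by fragment:
  pyridine ring core → C:5 H:5 N:1
  (− 3 ring H displaced by substituents)
  + CH3 → C:1 H:3
  + C6H5 → C:6 H:5
  + SO3H → S:1 O:3 H:1
Element totals:
  C: 12
  H: 11
  N: 1
  O: 3
  S: 1
Molecular formula: C12H11NO3S.
  M = 12(12.011) + 11(1.008) + 14.007 + 3(15.999) + 32.06
    = 144.132 + 11.088 + 14.007 + 47.997 + 32.060 = 249.284

249.28 g/mol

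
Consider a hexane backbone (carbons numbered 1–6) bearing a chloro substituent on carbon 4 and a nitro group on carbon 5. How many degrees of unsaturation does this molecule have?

1

Atom tally by fragment:
  CH3 → C:1 H:3
  CH2 → C:1 H:2
  CH2 → C:1 H:2
  CH(Cl) → C:1 H:1 Cl:1
  CH(NO2) → C:1 H:1 N:1 O:2
  CH3 → C:1 H:3
Element totals:
  C: 6
  H: 12
  Cl: 1
  N: 1
  O: 2
Molecular formula: C6H12ClNO2.
DoU = (2C + 2 + N − H − X) / 2 = (2·6 + 2 + 1 − 12 − 1) / 2 = 1.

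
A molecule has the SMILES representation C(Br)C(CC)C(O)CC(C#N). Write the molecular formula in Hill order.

C8H14BrNO

Atom tally by fragment:
  BrCH2 → C:1 H:2 Br:1
  CH(C2H5) → C:3 H:6
  CH(OH) → C:1 H:2 O:1
  CH2 → C:1 H:2
  CH2CN → C:2 H:2 N:1
Element totals:
  C: 8
  H: 14
  Br: 1
  N: 1
  O: 1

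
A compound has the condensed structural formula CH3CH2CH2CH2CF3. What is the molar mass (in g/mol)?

126.12 g/mol

Element totals:
  C: 5
  H: 9
  F: 3
Molecular formula: C5H9F3.
  M = 5(12.011) + 9(1.008) + 3(18.998)
    = 60.055 + 9.072 + 56.994 = 126.121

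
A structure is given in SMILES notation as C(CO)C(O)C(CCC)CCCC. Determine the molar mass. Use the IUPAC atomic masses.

Atom tally by fragment:
  HOCH2CH2 → C:2 H:5 O:1
  CH(OH) → C:1 H:2 O:1
  CH(CH2CH2CH3) → C:4 H:8
  CH2 → C:1 H:2
  CH2 → C:1 H:2
  CH2 → C:1 H:2
  CH3 → C:1 H:3
Element totals:
  C: 11
  H: 24
  O: 2
Molecular formula: C11H24O2.
  M = 11(12.011) + 24(1.008) + 2(15.999)
    = 132.121 + 24.192 + 31.998 = 188.311

188.31 g/mol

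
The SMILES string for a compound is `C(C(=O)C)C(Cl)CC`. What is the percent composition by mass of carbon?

Atom tally by fragment:
  CH3COCH2 → C:3 H:5 O:1
  CH(Cl) → C:1 H:1 Cl:1
  CH2 → C:1 H:2
  CH3 → C:1 H:3
Element totals:
  C: 6
  H: 11
  Cl: 1
  O: 1
Molecular formula: C6H11ClO.
Molar mass = 134.603 g/mol.
Mass from C: 6 × 12.011 = 72.066 g/mol.
%C = 72.066 / 134.603 × 100 = 53.54%.

53.54%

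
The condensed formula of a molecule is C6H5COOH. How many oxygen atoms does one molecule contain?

Atom tally by fragment:
  benzene ring core → C:6 H:6
  (− 1 ring H displaced by substituents)
  + COOH → C:1 H:1 O:2
Element totals:
  C: 7
  H: 6
  O: 2

2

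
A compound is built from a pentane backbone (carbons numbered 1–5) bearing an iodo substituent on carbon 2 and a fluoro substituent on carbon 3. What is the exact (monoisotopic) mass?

Atom tally by fragment:
  CH3 → C:1 H:3
  CH(I) → C:1 H:1 I:1
  CH(F) → C:1 H:1 F:1
  CH2 → C:1 H:2
  CH3 → C:1 H:3
Element totals:
  C: 5
  H: 10
  F: 1
  I: 1
Molecular formula: C5H10FI.
  M = 5(12.0) + 10(1.007825) + 18.998403 + 126.904472
    = 60.000000 + 10.078250 + 18.998403 + 126.904472 = 215.981125

215.9811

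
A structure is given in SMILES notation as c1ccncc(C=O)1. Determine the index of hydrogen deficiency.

5

Atom tally by fragment:
  pyridine ring core → C:5 H:5 N:1
  (− 1 ring H displaced by substituents)
  + CHO → C:1 H:1 O:1
Element totals:
  C: 6
  H: 5
  N: 1
  O: 1
Molecular formula: C6H5NO.
DoU = (2C + 2 + N − H − X) / 2 = (2·6 + 2 + 1 − 5 − 0) / 2 = 5.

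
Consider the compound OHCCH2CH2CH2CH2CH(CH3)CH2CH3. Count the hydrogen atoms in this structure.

Element totals:
  C: 9
  H: 18
  O: 1

18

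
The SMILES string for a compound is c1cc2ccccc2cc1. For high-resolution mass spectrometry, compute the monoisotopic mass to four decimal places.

128.0626

Atom tally by fragment:
  naphthalene ring system core → C:10 H:8
Element totals:
  C: 10
  H: 8
Molecular formula: C10H8.
  M = 10(12.0) + 8(1.007825)
    = 120.000000 + 8.062600 = 128.062600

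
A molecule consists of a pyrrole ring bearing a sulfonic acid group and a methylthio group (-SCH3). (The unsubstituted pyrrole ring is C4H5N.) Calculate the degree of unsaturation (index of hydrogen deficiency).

Atom tally by fragment:
  pyrrole ring core → C:4 H:5 N:1
  (− 2 ring H displaced by substituents)
  + SO3H → S:1 O:3 H:1
  + SCH3 → C:1 H:3 S:1
Element totals:
  C: 5
  H: 7
  N: 1
  O: 3
  S: 2
Molecular formula: C5H7NO3S2.
DoU = (2C + 2 + N − H − X) / 2 = (2·5 + 2 + 1 − 7 − 0) / 2 = 3.

3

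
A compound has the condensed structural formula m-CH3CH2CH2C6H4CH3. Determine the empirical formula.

Atom tally by fragment:
  benzene ring core → C:6 H:6
  (− 2 ring H displaced by substituents)
  + CH2CH2CH3 → C:3 H:7
  + CH3 → C:1 H:3
Element totals:
  C: 10
  H: 14
Molecular formula: C10H14.
gcd of subscripts = 2; dividing each by 2:
  C: 10/2 = 5
  H: 14/2 = 7

C5H7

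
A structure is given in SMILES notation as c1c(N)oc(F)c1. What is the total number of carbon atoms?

Atom tally by fragment:
  furan ring core → C:4 H:4 O:1
  (− 2 ring H displaced by substituents)
  + NH2 → N:1 H:2
  + F → F:1
Element totals:
  C: 4
  H: 4
  F: 1
  N: 1
  O: 1

4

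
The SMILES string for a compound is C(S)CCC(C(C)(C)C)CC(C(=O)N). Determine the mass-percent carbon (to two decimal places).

60.78%

Atom tally by fragment:
  HSCH2 → C:1 H:3 S:1
  CH2 → C:1 H:2
  CH2 → C:1 H:2
  CH(C(CH3)3) → C:5 H:10
  CH2 → C:1 H:2
  CH2CONH2 → C:2 H:4 O:1 N:1
Element totals:
  C: 11
  H: 23
  N: 1
  O: 1
  S: 1
Molecular formula: C11H23NOS.
Molar mass = 217.371 g/mol.
Mass from C: 11 × 12.011 = 132.121 g/mol.
%C = 132.121 / 217.371 × 100 = 60.78%.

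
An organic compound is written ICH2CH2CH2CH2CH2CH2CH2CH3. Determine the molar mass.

240.13 g/mol

Element totals:
  C: 8
  H: 17
  I: 1
Molecular formula: C8H17I.
  M = 8(12.011) + 17(1.008) + 126.904
    = 96.088 + 17.136 + 126.904 = 240.128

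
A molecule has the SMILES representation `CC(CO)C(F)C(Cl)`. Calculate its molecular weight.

Atom tally by fragment:
  CH3 → C:1 H:3
  CH(CH2OH) → C:2 H:4 O:1
  CH(F) → C:1 H:1 F:1
  CH2Cl → C:1 H:2 Cl:1
Element totals:
  C: 5
  H: 10
  Cl: 1
  F: 1
  O: 1
Molecular formula: C5H10ClFO.
  M = 5(12.011) + 10(1.008) + 35.45 + 18.998 + 15.999
    = 60.055 + 10.080 + 35.450 + 18.998 + 15.999 = 140.582

140.58 g/mol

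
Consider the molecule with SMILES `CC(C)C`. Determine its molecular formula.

C4H10

Atom tally by fragment:
  CH3 → C:1 H:3
  CH(CH3) → C:2 H:4
  CH3 → C:1 H:3
Element totals:
  C: 4
  H: 10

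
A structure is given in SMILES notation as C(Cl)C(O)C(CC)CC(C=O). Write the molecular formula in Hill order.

Atom tally by fragment:
  ClCH2 → C:1 H:2 Cl:1
  CH(OH) → C:1 H:2 O:1
  CH(C2H5) → C:3 H:6
  CH2 → C:1 H:2
  CH2CHO → C:2 H:3 O:1
Element totals:
  C: 8
  H: 15
  Cl: 1
  O: 2

C8H15ClO2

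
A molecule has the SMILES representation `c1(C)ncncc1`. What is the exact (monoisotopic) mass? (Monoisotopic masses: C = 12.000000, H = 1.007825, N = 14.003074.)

94.0531

Atom tally by fragment:
  pyrimidine ring core → C:4 H:4 N:2
  (− 1 ring H displaced by substituents)
  + CH3 → C:1 H:3
Element totals:
  C: 5
  H: 6
  N: 2
Molecular formula: C5H6N2.
  M = 5(12.0) + 6(1.007825) + 2(14.003074)
    = 60.000000 + 6.046950 + 28.006148 = 94.053098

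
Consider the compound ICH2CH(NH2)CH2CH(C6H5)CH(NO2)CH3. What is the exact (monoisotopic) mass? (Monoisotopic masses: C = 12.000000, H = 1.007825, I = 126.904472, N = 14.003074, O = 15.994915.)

Element totals:
  C: 12
  H: 17
  I: 1
  N: 2
  O: 2
Molecular formula: C12H17IN2O2.
  M = 12(12.0) + 17(1.007825) + 126.904472 + 2(14.003074) + 2(15.994915)
    = 144.000000 + 17.133025 + 126.904472 + 28.006148 + 31.989830 = 348.033475

348.0335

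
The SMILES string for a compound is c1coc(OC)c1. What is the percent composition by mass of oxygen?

32.62%

Atom tally by fragment:
  furan ring core → C:4 H:4 O:1
  (− 1 ring H displaced by substituents)
  + OCH3 → C:1 H:3 O:1
Element totals:
  C: 5
  H: 6
  O: 2
Molecular formula: C5H6O2.
Molar mass = 98.101 g/mol.
Mass from O: 2 × 15.999 = 31.998 g/mol.
%O = 31.998 / 98.101 × 100 = 32.62%.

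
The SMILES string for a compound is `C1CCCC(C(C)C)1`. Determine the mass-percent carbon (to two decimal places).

85.63%

Atom tally by fragment:
  cyclopentane ring core → C:5 H:10
  (− 1 ring H displaced by substituents)
  + CH(CH3)2 → C:3 H:7
Element totals:
  C: 8
  H: 16
Molecular formula: C8H16.
Molar mass = 112.216 g/mol.
Mass from C: 8 × 12.011 = 96.088 g/mol.
%C = 96.088 / 112.216 × 100 = 85.63%.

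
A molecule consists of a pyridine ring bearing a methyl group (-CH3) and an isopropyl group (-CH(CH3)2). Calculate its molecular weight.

135.21 g/mol

Atom tally by fragment:
  pyridine ring core → C:5 H:5 N:1
  (− 2 ring H displaced by substituents)
  + CH3 → C:1 H:3
  + CH(CH3)2 → C:3 H:7
Element totals:
  C: 9
  H: 13
  N: 1
Molecular formula: C9H13N.
  M = 9(12.011) + 13(1.008) + 14.007
    = 108.099 + 13.104 + 14.007 = 135.210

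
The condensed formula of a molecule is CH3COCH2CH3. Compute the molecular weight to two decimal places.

72.11 g/mol

Element totals:
  C: 4
  H: 8
  O: 1
Molecular formula: C4H8O.
  M = 4(12.011) + 8(1.008) + 15.999
    = 48.044 + 8.064 + 15.999 = 72.107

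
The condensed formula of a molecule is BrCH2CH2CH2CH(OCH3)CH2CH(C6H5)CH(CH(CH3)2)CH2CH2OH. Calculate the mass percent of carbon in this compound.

Element totals:
  C: 19
  H: 31
  Br: 1
  O: 2
Molecular formula: C19H31BrO2.
Molar mass = 371.359 g/mol.
Mass from C: 19 × 12.011 = 228.209 g/mol.
%C = 228.209 / 371.359 × 100 = 61.45%.

61.45%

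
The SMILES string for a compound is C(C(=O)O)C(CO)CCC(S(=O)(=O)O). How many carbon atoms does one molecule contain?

Atom tally by fragment:
  HOOCCH2 → C:2 H:3 O:2
  CH(CH2OH) → C:2 H:4 O:1
  CH2 → C:1 H:2
  CH2 → C:1 H:2
  CH2SO3H → C:1 H:3 S:1 O:3
Element totals:
  C: 7
  H: 14
  O: 6
  S: 1

7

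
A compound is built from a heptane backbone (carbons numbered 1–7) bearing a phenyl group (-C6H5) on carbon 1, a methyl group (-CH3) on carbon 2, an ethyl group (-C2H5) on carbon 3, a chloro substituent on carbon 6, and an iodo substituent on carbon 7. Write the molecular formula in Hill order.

C16H24ClI

Atom tally by fragment:
  C6H5CH2 → C:7 H:7
  CH(CH3) → C:2 H:4
  CH(C2H5) → C:3 H:6
  CH2 → C:1 H:2
  CH2 → C:1 H:2
  CH(Cl) → C:1 H:1 Cl:1
  CH2I → C:1 H:2 I:1
Element totals:
  C: 16
  H: 24
  Cl: 1
  I: 1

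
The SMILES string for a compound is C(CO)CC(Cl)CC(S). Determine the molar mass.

168.68 g/mol

Atom tally by fragment:
  HOCH2CH2 → C:2 H:5 O:1
  CH2 → C:1 H:2
  CH(Cl) → C:1 H:1 Cl:1
  CH2 → C:1 H:2
  CH2SH → C:1 H:3 S:1
Element totals:
  C: 6
  H: 13
  Cl: 1
  O: 1
  S: 1
Molecular formula: C6H13ClOS.
  M = 6(12.011) + 13(1.008) + 35.45 + 15.999 + 32.06
    = 72.066 + 13.104 + 35.450 + 15.999 + 32.060 = 168.679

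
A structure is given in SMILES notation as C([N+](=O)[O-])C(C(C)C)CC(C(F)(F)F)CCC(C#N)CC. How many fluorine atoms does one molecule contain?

Atom tally by fragment:
  O2NCH2 → C:1 H:2 N:1 O:2
  CH(CH(CH3)2) → C:4 H:8
  CH2 → C:1 H:2
  CH(CF3) → C:2 H:1 F:3
  CH2 → C:1 H:2
  CH2 → C:1 H:2
  CH(CN) → C:2 H:1 N:1
  CH2 → C:1 H:2
  CH3 → C:1 H:3
Element totals:
  C: 14
  H: 23
  F: 3
  N: 2
  O: 2

3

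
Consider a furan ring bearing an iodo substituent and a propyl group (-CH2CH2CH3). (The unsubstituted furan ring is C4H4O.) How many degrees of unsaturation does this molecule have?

3

Atom tally by fragment:
  furan ring core → C:4 H:4 O:1
  (− 2 ring H displaced by substituents)
  + I → I:1
  + CH2CH2CH3 → C:3 H:7
Element totals:
  C: 7
  H: 9
  I: 1
  O: 1
Molecular formula: C7H9IO.
DoU = (2C + 2 + N − H − X) / 2 = (2·7 + 2 + 0 − 9 − 1) / 2 = 3.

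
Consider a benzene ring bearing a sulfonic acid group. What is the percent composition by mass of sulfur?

Atom tally by fragment:
  benzene ring core → C:6 H:6
  (− 1 ring H displaced by substituents)
  + SO3H → S:1 O:3 H:1
Element totals:
  C: 6
  H: 6
  O: 3
  S: 1
Molecular formula: C6H6O3S.
Molar mass = 158.171 g/mol.
Mass from S: 1 × 32.06 = 32.060 g/mol.
%S = 32.060 / 158.171 × 100 = 20.27%.

20.27%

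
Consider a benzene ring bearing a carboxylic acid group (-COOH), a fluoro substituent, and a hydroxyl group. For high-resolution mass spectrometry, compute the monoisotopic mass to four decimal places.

156.0223

Atom tally by fragment:
  benzene ring core → C:6 H:6
  (− 3 ring H displaced by substituents)
  + COOH → C:1 H:1 O:2
  + F → F:1
  + OH → O:1 H:1
Element totals:
  C: 7
  H: 5
  F: 1
  O: 3
Molecular formula: C7H5FO3.
  M = 7(12.0) + 5(1.007825) + 18.998403 + 3(15.994915)
    = 84.000000 + 5.039125 + 18.998403 + 47.984745 = 156.022273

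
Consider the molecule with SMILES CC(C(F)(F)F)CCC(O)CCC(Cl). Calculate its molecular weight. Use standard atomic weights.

232.67 g/mol

Atom tally by fragment:
  CH3 → C:1 H:3
  CH(CF3) → C:2 H:1 F:3
  CH2 → C:1 H:2
  CH2 → C:1 H:2
  CH(OH) → C:1 H:2 O:1
  CH2 → C:1 H:2
  CH2 → C:1 H:2
  CH2Cl → C:1 H:2 Cl:1
Element totals:
  C: 9
  H: 16
  Cl: 1
  F: 3
  O: 1
Molecular formula: C9H16ClF3O.
  M = 9(12.011) + 16(1.008) + 35.45 + 3(18.998) + 15.999
    = 108.099 + 16.128 + 35.450 + 56.994 + 15.999 = 232.670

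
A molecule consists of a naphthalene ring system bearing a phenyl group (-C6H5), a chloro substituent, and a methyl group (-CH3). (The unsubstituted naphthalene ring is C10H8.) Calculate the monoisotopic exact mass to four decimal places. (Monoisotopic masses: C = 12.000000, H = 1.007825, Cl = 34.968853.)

252.0706

Atom tally by fragment:
  naphthalene ring system core → C:10 H:8
  (− 3 ring H displaced by substituents)
  + C6H5 → C:6 H:5
  + Cl → Cl:1
  + CH3 → C:1 H:3
Element totals:
  C: 17
  H: 13
  Cl: 1
Molecular formula: C17H13Cl.
  M = 17(12.0) + 13(1.007825) + 34.968853
    = 204.000000 + 13.101725 + 34.968853 = 252.070578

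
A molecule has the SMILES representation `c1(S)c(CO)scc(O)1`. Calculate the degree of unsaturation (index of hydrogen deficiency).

3

Atom tally by fragment:
  thiophene ring core → C:4 H:4 S:1
  (− 3 ring H displaced by substituents)
  + SH → S:1 H:1
  + CH2OH → C:1 H:3 O:1
  + OH → O:1 H:1
Element totals:
  C: 5
  H: 6
  O: 2
  S: 2
Molecular formula: C5H6O2S2.
DoU = (2C + 2 + N − H − X) / 2 = (2·5 + 2 + 0 − 6 − 0) / 2 = 3.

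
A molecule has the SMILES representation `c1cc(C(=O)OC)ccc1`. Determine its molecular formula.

Atom tally by fragment:
  benzene ring core → C:6 H:6
  (− 1 ring H displaced by substituents)
  + COOCH3 → C:2 H:3 O:2
Element totals:
  C: 8
  H: 8
  O: 2

C8H8O2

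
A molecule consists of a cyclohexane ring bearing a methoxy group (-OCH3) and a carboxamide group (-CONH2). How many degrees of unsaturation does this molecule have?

2

Atom tally by fragment:
  cyclohexane ring core → C:6 H:12
  (− 2 ring H displaced by substituents)
  + OCH3 → C:1 H:3 O:1
  + CONH2 → C:1 H:2 O:1 N:1
Element totals:
  C: 8
  H: 15
  N: 1
  O: 2
Molecular formula: C8H15NO2.
DoU = (2C + 2 + N − H − X) / 2 = (2·8 + 2 + 1 − 15 − 0) / 2 = 2.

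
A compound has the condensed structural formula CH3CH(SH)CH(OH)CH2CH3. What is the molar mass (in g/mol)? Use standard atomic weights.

Element totals:
  C: 5
  H: 12
  O: 1
  S: 1
Molecular formula: C5H12OS.
  M = 5(12.011) + 12(1.008) + 15.999 + 32.06
    = 60.055 + 12.096 + 15.999 + 32.060 = 120.210

120.21 g/mol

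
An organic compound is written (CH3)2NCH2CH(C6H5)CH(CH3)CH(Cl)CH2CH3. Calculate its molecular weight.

Element totals:
  C: 15
  H: 24
  Cl: 1
  N: 1
Molecular formula: C15H24ClN.
  M = 15(12.011) + 24(1.008) + 35.45 + 14.007
    = 180.165 + 24.192 + 35.450 + 14.007 = 253.814

253.81 g/mol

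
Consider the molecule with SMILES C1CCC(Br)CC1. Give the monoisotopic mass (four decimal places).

Atom tally by fragment:
  cyclohexane ring core → C:6 H:12
  (− 1 ring H displaced by substituents)
  + Br → Br:1
Element totals:
  C: 6
  H: 11
  Br: 1
Molecular formula: C6H11Br.
  M = 6(12.0) + 11(1.007825) + 78.918338
    = 72.000000 + 11.086075 + 78.918338 = 162.004413

162.0044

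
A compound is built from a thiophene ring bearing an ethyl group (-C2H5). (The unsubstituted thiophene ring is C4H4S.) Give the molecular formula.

C6H8S

Atom tally by fragment:
  thiophene ring core → C:4 H:4 S:1
  (− 1 ring H displaced by substituents)
  + C2H5 → C:2 H:5
Element totals:
  C: 6
  H: 8
  S: 1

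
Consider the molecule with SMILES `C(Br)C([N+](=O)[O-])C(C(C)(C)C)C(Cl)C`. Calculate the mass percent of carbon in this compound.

37.72%

Atom tally by fragment:
  BrCH2 → C:1 H:2 Br:1
  CH(NO2) → C:1 H:1 N:1 O:2
  CH(C(CH3)3) → C:5 H:10
  CH(Cl) → C:1 H:1 Cl:1
  CH3 → C:1 H:3
Element totals:
  C: 9
  H: 17
  Br: 1
  Cl: 1
  N: 1
  O: 2
Molecular formula: C9H17BrClNO2.
Molar mass = 286.594 g/mol.
Mass from C: 9 × 12.011 = 108.099 g/mol.
%C = 108.099 / 286.594 × 100 = 37.72%.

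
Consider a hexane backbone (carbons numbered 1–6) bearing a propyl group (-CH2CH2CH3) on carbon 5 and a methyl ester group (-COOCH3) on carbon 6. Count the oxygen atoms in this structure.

2

Atom tally by fragment:
  CH3 → C:1 H:3
  CH2 → C:1 H:2
  CH2 → C:1 H:2
  CH2 → C:1 H:2
  CH(CH2CH2CH3) → C:4 H:8
  CH2COOCH3 → C:3 H:5 O:2
Element totals:
  C: 11
  H: 22
  O: 2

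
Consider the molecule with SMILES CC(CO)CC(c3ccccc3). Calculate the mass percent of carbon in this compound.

80.44%

Atom tally by fragment:
  CH3 → C:1 H:3
  CH(CH2OH) → C:2 H:4 O:1
  CH2 → C:1 H:2
  CH2C6H5 → C:7 H:7
Element totals:
  C: 11
  H: 16
  O: 1
Molecular formula: C11H16O.
Molar mass = 164.248 g/mol.
Mass from C: 11 × 12.011 = 132.121 g/mol.
%C = 132.121 / 164.248 × 100 = 80.44%.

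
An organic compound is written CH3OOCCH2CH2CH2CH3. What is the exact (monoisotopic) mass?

116.0837

Atom tally by fragment:
  CH3OOCCH2 → C:3 H:5 O:2
  CH2 → C:1 H:2
  CH2 → C:1 H:2
  CH3 → C:1 H:3
Element totals:
  C: 6
  H: 12
  O: 2
Molecular formula: C6H12O2.
  M = 6(12.0) + 12(1.007825) + 2(15.994915)
    = 72.000000 + 12.093900 + 31.989830 = 116.083730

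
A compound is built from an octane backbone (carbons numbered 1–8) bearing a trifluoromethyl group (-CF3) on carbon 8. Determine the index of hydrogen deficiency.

0

Atom tally by fragment:
  CH3 → C:1 H:3
  CH2 → C:1 H:2
  CH2 → C:1 H:2
  CH2 → C:1 H:2
  CH2 → C:1 H:2
  CH2 → C:1 H:2
  CH2 → C:1 H:2
  CH2CF3 → C:2 H:2 F:3
Element totals:
  C: 9
  H: 17
  F: 3
Molecular formula: C9H17F3.
DoU = (2C + 2 + N − H − X) / 2 = (2·9 + 2 + 0 − 17 − 3) / 2 = 0.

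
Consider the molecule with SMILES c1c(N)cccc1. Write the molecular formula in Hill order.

Atom tally by fragment:
  benzene ring core → C:6 H:6
  (− 1 ring H displaced by substituents)
  + NH2 → N:1 H:2
Element totals:
  C: 6
  H: 7
  N: 1

C6H7N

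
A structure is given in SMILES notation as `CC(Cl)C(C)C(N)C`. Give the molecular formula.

C6H14ClN

Atom tally by fragment:
  CH3 → C:1 H:3
  CH(Cl) → C:1 H:1 Cl:1
  CH(CH3) → C:2 H:4
  CH(NH2) → C:1 H:3 N:1
  CH3 → C:1 H:3
Element totals:
  C: 6
  H: 14
  Cl: 1
  N: 1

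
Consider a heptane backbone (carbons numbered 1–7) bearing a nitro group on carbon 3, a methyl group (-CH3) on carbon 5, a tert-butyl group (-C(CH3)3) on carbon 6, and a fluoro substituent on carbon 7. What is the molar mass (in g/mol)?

233.33 g/mol

Atom tally by fragment:
  CH3 → C:1 H:3
  CH2 → C:1 H:2
  CH(NO2) → C:1 H:1 N:1 O:2
  CH2 → C:1 H:2
  CH(CH3) → C:2 H:4
  CH(C(CH3)3) → C:5 H:10
  CH2F → C:1 H:2 F:1
Element totals:
  C: 12
  H: 24
  F: 1
  N: 1
  O: 2
Molecular formula: C12H24FNO2.
  M = 12(12.011) + 24(1.008) + 18.998 + 14.007 + 2(15.999)
    = 144.132 + 24.192 + 18.998 + 14.007 + 31.998 = 233.327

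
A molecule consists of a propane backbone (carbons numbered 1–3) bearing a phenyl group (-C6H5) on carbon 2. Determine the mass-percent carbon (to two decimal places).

89.94%

Atom tally by fragment:
  CH3 → C:1 H:3
  CH(C6H5) → C:7 H:6
  CH3 → C:1 H:3
Element totals:
  C: 9
  H: 12
Molecular formula: C9H12.
Molar mass = 120.195 g/mol.
Mass from C: 9 × 12.011 = 108.099 g/mol.
%C = 108.099 / 120.195 × 100 = 89.94%.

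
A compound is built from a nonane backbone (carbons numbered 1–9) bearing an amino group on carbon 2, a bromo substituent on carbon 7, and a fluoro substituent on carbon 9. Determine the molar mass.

Atom tally by fragment:
  CH3 → C:1 H:3
  CH(NH2) → C:1 H:3 N:1
  CH2 → C:1 H:2
  CH2 → C:1 H:2
  CH2 → C:1 H:2
  CH2 → C:1 H:2
  CH(Br) → C:1 H:1 Br:1
  CH2 → C:1 H:2
  CH2F → C:1 H:2 F:1
Element totals:
  C: 9
  H: 19
  Br: 1
  F: 1
  N: 1
Molecular formula: C9H19BrFN.
  M = 9(12.011) + 19(1.008) + 79.904 + 18.998 + 14.007
    = 108.099 + 19.152 + 79.904 + 18.998 + 14.007 = 240.160

240.16 g/mol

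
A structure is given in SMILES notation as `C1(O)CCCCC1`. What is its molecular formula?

C6H12O

Atom tally by fragment:
  cyclohexane ring core → C:6 H:12
  (− 1 ring H displaced by substituents)
  + OH → O:1 H:1
Element totals:
  C: 6
  H: 12
  O: 1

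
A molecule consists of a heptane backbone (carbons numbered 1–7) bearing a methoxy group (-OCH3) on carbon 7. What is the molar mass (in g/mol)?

Atom tally by fragment:
  CH3 → C:1 H:3
  CH2 → C:1 H:2
  CH2 → C:1 H:2
  CH2 → C:1 H:2
  CH2 → C:1 H:2
  CH2 → C:1 H:2
  CH2OCH3 → C:2 H:5 O:1
Element totals:
  C: 8
  H: 18
  O: 1
Molecular formula: C8H18O.
  M = 8(12.011) + 18(1.008) + 15.999
    = 96.088 + 18.144 + 15.999 = 130.231

130.23 g/mol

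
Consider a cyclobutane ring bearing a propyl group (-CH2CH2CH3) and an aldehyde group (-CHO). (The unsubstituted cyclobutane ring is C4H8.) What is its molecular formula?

Atom tally by fragment:
  cyclobutane ring core → C:4 H:8
  (− 2 ring H displaced by substituents)
  + CH2CH2CH3 → C:3 H:7
  + CHO → C:1 H:1 O:1
Element totals:
  C: 8
  H: 14
  O: 1

C8H14O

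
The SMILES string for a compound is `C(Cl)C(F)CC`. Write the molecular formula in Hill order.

Atom tally by fragment:
  ClCH2 → C:1 H:2 Cl:1
  CH(F) → C:1 H:1 F:1
  CH2 → C:1 H:2
  CH3 → C:1 H:3
Element totals:
  C: 4
  H: 8
  Cl: 1
  F: 1

C4H8ClF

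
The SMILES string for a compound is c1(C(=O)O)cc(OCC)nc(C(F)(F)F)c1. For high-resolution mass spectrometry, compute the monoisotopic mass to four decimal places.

Atom tally by fragment:
  pyridine ring core → C:5 H:5 N:1
  (− 3 ring H displaced by substituents)
  + COOH → C:1 H:1 O:2
  + OC2H5 → C:2 H:5 O:1
  + CF3 → C:1 F:3
Element totals:
  C: 9
  H: 8
  F: 3
  N: 1
  O: 3
Molecular formula: C9H8F3NO3.
  M = 9(12.0) + 8(1.007825) + 3(18.998403) + 14.003074 + 3(15.994915)
    = 108.000000 + 8.062600 + 56.995209 + 14.003074 + 47.984745 = 235.045628

235.0456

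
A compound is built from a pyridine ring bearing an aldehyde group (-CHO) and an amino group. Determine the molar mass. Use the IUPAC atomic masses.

Atom tally by fragment:
  pyridine ring core → C:5 H:5 N:1
  (− 2 ring H displaced by substituents)
  + CHO → C:1 H:1 O:1
  + NH2 → N:1 H:2
Element totals:
  C: 6
  H: 6
  N: 2
  O: 1
Molecular formula: C6H6N2O.
  M = 6(12.011) + 6(1.008) + 2(14.007) + 15.999
    = 72.066 + 6.048 + 28.014 + 15.999 = 122.127

122.13 g/mol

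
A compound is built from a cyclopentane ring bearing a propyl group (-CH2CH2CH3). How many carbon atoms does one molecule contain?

8

Atom tally by fragment:
  cyclopentane ring core → C:5 H:10
  (− 1 ring H displaced by substituents)
  + CH2CH2CH3 → C:3 H:7
Element totals:
  C: 8
  H: 16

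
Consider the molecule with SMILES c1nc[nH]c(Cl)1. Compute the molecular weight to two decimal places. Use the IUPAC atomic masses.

102.52 g/mol

Atom tally by fragment:
  imidazole ring core → C:3 H:4 N:2
  (− 1 ring H displaced by substituents)
  + Cl → Cl:1
Element totals:
  C: 3
  H: 3
  Cl: 1
  N: 2
Molecular formula: C3H3ClN2.
  M = 3(12.011) + 3(1.008) + 35.45 + 2(14.007)
    = 36.033 + 3.024 + 35.450 + 28.014 = 102.521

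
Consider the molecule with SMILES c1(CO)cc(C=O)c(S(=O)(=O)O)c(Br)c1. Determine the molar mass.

Atom tally by fragment:
  benzene ring core → C:6 H:6
  (− 4 ring H displaced by substituents)
  + CH2OH → C:1 H:3 O:1
  + CHO → C:1 H:1 O:1
  + SO3H → S:1 O:3 H:1
  + Br → Br:1
Element totals:
  C: 8
  H: 7
  Br: 1
  O: 5
  S: 1
Molecular formula: C8H7BrO5S.
  M = 8(12.011) + 7(1.008) + 79.904 + 5(15.999) + 32.06
    = 96.088 + 7.056 + 79.904 + 79.995 + 32.060 = 295.103

295.10 g/mol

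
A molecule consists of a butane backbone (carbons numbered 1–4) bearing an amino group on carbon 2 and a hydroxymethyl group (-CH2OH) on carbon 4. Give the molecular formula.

C5H13NO

Atom tally by fragment:
  CH3 → C:1 H:3
  CH(NH2) → C:1 H:3 N:1
  CH2 → C:1 H:2
  CH2CH2OH → C:2 H:5 O:1
Element totals:
  C: 5
  H: 13
  N: 1
  O: 1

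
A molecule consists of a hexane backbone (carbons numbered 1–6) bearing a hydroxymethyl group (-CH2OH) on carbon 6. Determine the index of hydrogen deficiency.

0

Atom tally by fragment:
  CH3 → C:1 H:3
  CH2 → C:1 H:2
  CH2 → C:1 H:2
  CH2 → C:1 H:2
  CH2 → C:1 H:2
  CH2CH2OH → C:2 H:5 O:1
Element totals:
  C: 7
  H: 16
  O: 1
Molecular formula: C7H16O.
DoU = (2C + 2 + N − H − X) / 2 = (2·7 + 2 + 0 − 16 − 0) / 2 = 0.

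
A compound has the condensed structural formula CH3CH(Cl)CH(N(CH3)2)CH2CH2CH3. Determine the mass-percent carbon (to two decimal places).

58.70%

Element totals:
  C: 8
  H: 18
  Cl: 1
  N: 1
Molecular formula: C8H18ClN.
Molar mass = 163.689 g/mol.
Mass from C: 8 × 12.011 = 96.088 g/mol.
%C = 96.088 / 163.689 × 100 = 58.70%.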